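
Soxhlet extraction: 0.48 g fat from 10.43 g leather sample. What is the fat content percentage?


4.6%


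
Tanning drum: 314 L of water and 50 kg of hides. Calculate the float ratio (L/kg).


Float ratio = water / hide weight
Ratio = 314 / 50 = 6.3


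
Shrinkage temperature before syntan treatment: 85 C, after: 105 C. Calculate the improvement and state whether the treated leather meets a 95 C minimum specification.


Improvement = 20 C
Meets 95 C spec: Yes

Improvement = 105 - 85 = 20 C
Spec check: 105 C >= 95 C? Yes


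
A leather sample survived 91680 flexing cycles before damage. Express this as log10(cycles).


4.96


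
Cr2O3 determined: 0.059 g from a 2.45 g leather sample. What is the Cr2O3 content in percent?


Cr2O3% = 0.059 / 2.45 x 100
Cr2O3% = 2.41%


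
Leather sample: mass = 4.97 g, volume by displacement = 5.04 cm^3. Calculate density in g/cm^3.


Density = mass / volume
Density = 4.97 / 5.04 = 0.986 g/cm^3


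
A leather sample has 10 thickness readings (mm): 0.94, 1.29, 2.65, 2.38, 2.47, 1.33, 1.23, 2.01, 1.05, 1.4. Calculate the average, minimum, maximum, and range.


Sum = 16.75
Average = 16.75 / 10 = 1.68 mm
Minimum = 0.94 mm
Maximum = 2.65 mm
Range = 2.65 - 0.94 = 1.71 mm


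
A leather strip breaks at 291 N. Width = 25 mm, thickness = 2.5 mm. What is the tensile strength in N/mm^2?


4.66 N/mm^2

Cross-sectional area = 25 x 2.5 = 62.5 mm^2
Tensile strength = 291 / 62.5 = 4.66 N/mm^2


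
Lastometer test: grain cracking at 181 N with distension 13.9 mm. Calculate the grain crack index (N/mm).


Grain crack index = force / distension
Index = 181 / 13.9 = 13.0 N/mm


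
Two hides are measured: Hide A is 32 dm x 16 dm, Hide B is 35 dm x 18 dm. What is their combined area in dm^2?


Hide A area = 32 x 16 = 512 dm^2
Hide B area = 35 x 18 = 630 dm^2
Total = 512 + 630 = 1142 dm^2


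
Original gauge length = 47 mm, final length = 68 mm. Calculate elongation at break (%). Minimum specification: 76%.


Extension = 68 - 47 = 21 mm
Elongation = 21 / 47 x 100 = 44.7%
Minimum required: 76%
Meets specification: No


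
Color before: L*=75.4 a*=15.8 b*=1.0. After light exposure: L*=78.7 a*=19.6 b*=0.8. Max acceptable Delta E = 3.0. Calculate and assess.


dL = 3.3, da = 3.8, db = -0.2
dE = sqrt((3.3)^2 + (3.8)^2 + (-0.2)^2) = 5.04
Max = 3.0
Passes: No


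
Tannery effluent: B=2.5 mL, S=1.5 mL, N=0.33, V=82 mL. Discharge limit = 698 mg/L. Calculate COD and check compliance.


COD = (2.5 - 1.5) x 0.33 x 8000 / 82 = 32.2 mg/L
Limit: 698 mg/L
Compliant: Yes


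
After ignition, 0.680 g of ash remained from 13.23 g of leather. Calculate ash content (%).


Ash% = 0.680 / 13.23 x 100
Ash% = 5.14%


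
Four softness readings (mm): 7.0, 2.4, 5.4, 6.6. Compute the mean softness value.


Sum = 7.0 + 2.4 + 5.4 + 6.6
Mean = 21.4 / 4 = 5.35 mm


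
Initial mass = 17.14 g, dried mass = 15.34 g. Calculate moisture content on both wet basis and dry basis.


Wet basis = 10.5%
Dry basis = 11.7%

Moisture lost = 17.14 - 15.34 = 1.80 g
Wet basis MC = 1.80 / 17.14 x 100 = 10.5%
Dry basis MC = 1.80 / 15.34 x 100 = 11.7%


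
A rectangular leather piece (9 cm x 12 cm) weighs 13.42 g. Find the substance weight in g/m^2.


1242.6 g/m^2

Area = 9 x 12 = 108 cm^2
SW = 13.42 / 108 x 10000 = 1242.6 g/m^2


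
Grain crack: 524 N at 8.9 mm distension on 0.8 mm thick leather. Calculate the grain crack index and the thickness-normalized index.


Crack index = 58.9 N/mm
Normalized index = 73.6 N/mm per mm

Crack index = 524 / 8.9 = 58.9 N/mm
Normalized = 58.9 / 0.8 = 73.6 N/mm per mm


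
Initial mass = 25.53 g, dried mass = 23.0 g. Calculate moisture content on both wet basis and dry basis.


Moisture lost = 25.53 - 23.0 = 2.53 g
Wet basis MC = 2.53 / 25.53 x 100 = 9.9%
Dry basis MC = 2.53 / 23.0 x 100 = 11.0%


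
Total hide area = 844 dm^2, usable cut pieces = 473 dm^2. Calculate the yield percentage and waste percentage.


Yield = 56.0%
Waste = 44.0%


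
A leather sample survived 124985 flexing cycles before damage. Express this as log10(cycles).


log10(124985) = 5.10


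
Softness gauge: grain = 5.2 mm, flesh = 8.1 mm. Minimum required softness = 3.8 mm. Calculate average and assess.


Average softness = 6.65 mm
Meets requirement: Yes

Average = (5.2 + 8.1) / 2 = 6.65 mm
Minimum = 3.8 mm
Meets requirement: Yes


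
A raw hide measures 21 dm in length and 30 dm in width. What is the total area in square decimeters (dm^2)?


630 dm^2


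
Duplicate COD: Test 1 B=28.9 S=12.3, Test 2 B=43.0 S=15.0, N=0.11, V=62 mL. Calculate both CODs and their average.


COD1 = (28.9 - 12.3) x 0.11 x 8000 / 62 = 235.6 mg/L
COD2 = (43.0 - 15.0) x 0.11 x 8000 / 62 = 397.4 mg/L
Average = (235.6 + 397.4) / 2 = 316.5 mg/L


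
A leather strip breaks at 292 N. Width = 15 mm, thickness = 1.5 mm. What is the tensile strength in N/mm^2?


12.98 N/mm^2


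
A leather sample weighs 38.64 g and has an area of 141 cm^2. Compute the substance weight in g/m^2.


2740.4 g/m^2

Substance weight = mass / area x 10000
SW = 38.64 / 141 x 10000
SW = 2740.4 g/m^2


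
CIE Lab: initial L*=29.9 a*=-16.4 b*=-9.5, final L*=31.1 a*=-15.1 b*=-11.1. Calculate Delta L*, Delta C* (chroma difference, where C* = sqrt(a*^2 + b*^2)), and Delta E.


Delta L* = 31.1 - 29.9 = 1.2
C1* = sqrt((-16.4)^2 + (-9.5)^2) = 18.953
C2* = sqrt((-15.1)^2 + (-11.1)^2) = 18.741
Delta C* = 18.741 - 18.953 = -0.21
Delta E = sqrt((1.2)^2 + (1.3)^2 + (-1.6)^2) = 2.39


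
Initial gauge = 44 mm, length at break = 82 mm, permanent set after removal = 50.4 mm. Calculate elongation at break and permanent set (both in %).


Elongation at break = 86.4%
Permanent set = 14.5%


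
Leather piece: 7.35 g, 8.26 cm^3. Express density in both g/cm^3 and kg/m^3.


0.890 g/cm^3
890 kg/m^3


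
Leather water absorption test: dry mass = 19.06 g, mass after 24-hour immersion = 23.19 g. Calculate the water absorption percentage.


Water absorbed = 23.19 - 19.06 = 4.13 g
WA% = 4.13 / 19.06 x 100 = 21.7%


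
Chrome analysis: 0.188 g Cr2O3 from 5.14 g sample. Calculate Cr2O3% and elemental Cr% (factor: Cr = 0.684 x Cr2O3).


Cr2O3 = 3.66%
Cr = 2.50%


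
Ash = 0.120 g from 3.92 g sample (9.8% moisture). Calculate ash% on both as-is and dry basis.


As-is ash% = 0.120 / 3.92 x 100 = 3.06%
Dry mass = 3.92 x (100 - 9.8) / 100 = 3.53584 g
Dry-basis ash% = 0.120 / 3.53584 x 100 = 3.39%


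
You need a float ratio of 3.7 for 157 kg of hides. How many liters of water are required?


Water = hide weight x target ratio
Water = 157 x 3.7 = 580.9 L


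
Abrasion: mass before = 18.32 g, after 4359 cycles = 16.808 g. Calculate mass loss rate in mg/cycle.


0.347 mg/cycle

Mass loss = 18.32 - 16.808 = 1.512 g
Rate = 1.512 / 4359 x 1000 = 0.347 mg/cycle


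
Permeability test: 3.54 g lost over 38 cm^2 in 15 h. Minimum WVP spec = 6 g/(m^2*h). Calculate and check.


WVP = 3.54 / (38 x 15) x 10000 = 62.11 g/(m^2*h)
Minimum: 6 g/(m^2*h)
Meets spec: Yes


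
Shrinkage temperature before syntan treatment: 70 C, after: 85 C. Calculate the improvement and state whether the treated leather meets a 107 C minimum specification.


Improvement = 15 C
Meets 107 C spec: No


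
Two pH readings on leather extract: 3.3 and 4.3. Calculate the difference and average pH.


Difference = 1.0
Average pH = 3.80

Difference = |3.3 - 4.3| = 1.0
Average = (3.3 + 4.3) / 2 = 3.80


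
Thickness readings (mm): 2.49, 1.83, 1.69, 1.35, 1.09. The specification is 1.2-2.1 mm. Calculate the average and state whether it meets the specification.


Sum = 8.45
Average = 8.45 / 5 = 1.69 mm
Specification range: 1.2 to 2.1 mm
Within spec: Yes


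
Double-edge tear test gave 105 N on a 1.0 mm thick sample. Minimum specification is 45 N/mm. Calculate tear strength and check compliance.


Tear strength = 105 / 1.0 = 105.0 N/mm
Required minimum = 45 N/mm
Compliant: Yes


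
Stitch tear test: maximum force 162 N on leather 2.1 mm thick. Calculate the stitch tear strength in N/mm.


Stitch tear strength = force / thickness
STS = 162 / 2.1 = 77.1 N/mm


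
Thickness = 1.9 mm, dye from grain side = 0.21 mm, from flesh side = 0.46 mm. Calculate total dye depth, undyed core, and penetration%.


Total dyed = 0.21 + 0.46 = 0.67 mm
Undyed core = 1.9 - 0.67 = 1.23 mm
Penetration = 0.67 / 1.9 x 100 = 35.3%


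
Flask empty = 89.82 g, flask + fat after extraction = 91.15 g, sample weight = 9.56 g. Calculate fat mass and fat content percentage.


Fat mass = 91.15 - 89.82 = 1.33 g
Fat% = 1.33 / 9.56 x 100 = 13.9%


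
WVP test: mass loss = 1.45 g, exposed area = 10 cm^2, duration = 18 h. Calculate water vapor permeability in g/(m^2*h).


WVP = mass_loss / (area x time) x 10000
WVP = 1.45 / (10 x 18) x 10000
WVP = 1.45 / 180 x 10000 = 80.56 g/(m^2*h)


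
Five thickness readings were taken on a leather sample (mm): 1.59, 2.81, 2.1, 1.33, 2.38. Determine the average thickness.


Sum = 1.59 + 2.81 + 2.1 + 1.33 + 2.38 = 10.21
Average = 10.21 / 5 = 2.04 mm


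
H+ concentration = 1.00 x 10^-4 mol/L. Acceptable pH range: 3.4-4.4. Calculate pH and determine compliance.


pH = 4.00
Compliant: Yes

pH = -log10(1.00 x 10^-4) = 4.00
Range: 3.4 to 4.4
Compliant: Yes


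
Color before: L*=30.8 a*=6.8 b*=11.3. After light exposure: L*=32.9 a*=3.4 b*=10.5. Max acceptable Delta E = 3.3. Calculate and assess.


Delta E = 4.08
Passes: No

dL = 2.1, da = -3.4, db = -0.8
dE = sqrt((2.1)^2 + (-3.4)^2 + (-0.8)^2) = 4.08
Max = 3.3
Passes: No


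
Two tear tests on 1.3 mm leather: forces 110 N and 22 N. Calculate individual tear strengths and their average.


Tear 1 = 110 / 1.3 = 84.6 N/mm
Tear 2 = 22 / 1.3 = 16.9 N/mm
Average = (84.6 + 16.9) / 2 = 50.8 N/mm


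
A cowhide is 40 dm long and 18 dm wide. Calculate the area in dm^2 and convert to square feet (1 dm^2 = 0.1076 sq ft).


Area = 40 x 18 = 720 dm^2
Conversion: 720 x 0.1076 = 77.47 sq ft


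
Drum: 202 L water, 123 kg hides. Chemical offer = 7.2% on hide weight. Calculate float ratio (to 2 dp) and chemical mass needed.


Float ratio = 1.64
Chemical needed = 8.856 kg

Float ratio = 202 / 123 = 1.64
Chemical = 123 x 7.2 / 100 = 8.856 kg


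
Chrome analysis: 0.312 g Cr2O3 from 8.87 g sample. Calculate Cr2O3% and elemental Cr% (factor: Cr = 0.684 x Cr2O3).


Cr2O3% = 0.312 / 8.87 x 100 = 3.52%
Cr% = 3.52 x 0.684 = 2.41%


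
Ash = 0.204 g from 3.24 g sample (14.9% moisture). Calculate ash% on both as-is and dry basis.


As-is ash = 6.30%
Dry-basis ash = 7.40%

As-is ash% = 0.204 / 3.24 x 100 = 6.30%
Dry mass = 3.24 x (100 - 14.9) / 100 = 2.75724 g
Dry-basis ash% = 0.204 / 2.75724 x 100 = 7.40%


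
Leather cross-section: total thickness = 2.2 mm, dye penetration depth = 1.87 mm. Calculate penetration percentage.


85.0%

Penetration% = 1.87 / 2.2 x 100
Penetration = 85.0%


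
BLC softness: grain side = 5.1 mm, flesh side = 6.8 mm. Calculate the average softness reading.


Average = (5.1 + 6.8) / 2
Average = 5.95 mm


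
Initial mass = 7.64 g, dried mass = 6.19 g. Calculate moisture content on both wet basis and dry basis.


Moisture lost = 7.64 - 6.19 = 1.45 g
Wet basis MC = 1.45 / 7.64 x 100 = 19.0%
Dry basis MC = 1.45 / 6.19 x 100 = 23.4%


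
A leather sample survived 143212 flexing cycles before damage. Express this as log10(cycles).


log10(143212) = 5.16


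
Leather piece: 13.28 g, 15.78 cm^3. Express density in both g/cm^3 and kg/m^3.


Density = 13.28 / 15.78 = 0.842 g/cm^3
Convert: 0.842 x 1000 = 842 kg/m^3


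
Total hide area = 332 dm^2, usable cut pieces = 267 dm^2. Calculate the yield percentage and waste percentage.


Yield = 80.4%
Waste = 19.6%

Yield = 267 / 332 x 100 = 80.4%
Waste = 332 - 267 = 65 dm^2
Waste% = 100 - 80.4 = 19.6%


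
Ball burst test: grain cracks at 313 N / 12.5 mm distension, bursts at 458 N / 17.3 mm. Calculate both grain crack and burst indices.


Crack index = 313 / 12.5 = 25.0 N/mm
Burst index = 458 / 17.3 = 26.5 N/mm


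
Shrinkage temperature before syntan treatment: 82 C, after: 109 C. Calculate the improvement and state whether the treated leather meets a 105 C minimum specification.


Improvement = 109 - 82 = 27 C
Spec check: 109 C >= 105 C? Yes


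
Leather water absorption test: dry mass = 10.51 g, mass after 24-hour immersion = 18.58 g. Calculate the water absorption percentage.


Water absorbed = 18.58 - 10.51 = 8.07 g
WA% = 8.07 / 10.51 x 100 = 76.8%


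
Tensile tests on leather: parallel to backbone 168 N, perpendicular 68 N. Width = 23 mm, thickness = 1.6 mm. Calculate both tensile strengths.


Area = 23 x 1.6 = 36.8 mm^2
TS (parallel) = 168 / 36.8 = 4.57 N/mm^2
TS (perpendicular) = 68 / 36.8 = 1.85 N/mm^2


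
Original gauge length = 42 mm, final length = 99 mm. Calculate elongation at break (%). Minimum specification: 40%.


Extension = 99 - 42 = 57 mm
Elongation = 57 / 42 x 100 = 135.7%
Minimum required: 40%
Meets specification: Yes


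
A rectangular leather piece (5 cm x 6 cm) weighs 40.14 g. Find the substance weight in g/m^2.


Area = 5 x 6 = 30 cm^2
SW = 40.14 / 30 x 10000 = 13380.0 g/m^2


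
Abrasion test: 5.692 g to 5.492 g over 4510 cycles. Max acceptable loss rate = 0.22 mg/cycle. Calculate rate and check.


Loss = 5.692 - 5.492 = 0.200 g
Rate = 0.200 g / 4510 cycles x 1000 = 0.044 mg/cycle
Max = 0.22 mg/cycle
Passes: Yes


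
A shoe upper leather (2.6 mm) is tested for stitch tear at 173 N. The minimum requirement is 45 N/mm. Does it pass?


STS = 66.5 N/mm
Passes: Yes

STS = 173 / 2.6 = 66.5 N/mm
Minimum required: 45 N/mm
Passes: Yes


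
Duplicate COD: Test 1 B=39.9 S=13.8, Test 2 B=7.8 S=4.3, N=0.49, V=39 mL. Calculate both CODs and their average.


COD1 = (39.9 - 13.8) x 0.49 x 8000 / 39 = 2623.4 mg/L
COD2 = (7.8 - 4.3) x 0.49 x 8000 / 39 = 351.8 mg/L
Average = (2623.4 + 351.8) / 2 = 1487.6 mg/L


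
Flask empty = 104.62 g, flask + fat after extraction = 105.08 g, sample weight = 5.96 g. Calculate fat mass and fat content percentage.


Fat mass = 0.46 g
Fat content = 7.7%

Fat mass = 105.08 - 104.62 = 0.46 g
Fat% = 0.46 / 5.96 x 100 = 7.7%


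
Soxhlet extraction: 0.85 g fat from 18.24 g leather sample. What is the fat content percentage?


Fat content = 0.85 / 18.24 x 100
Fat = 4.7%


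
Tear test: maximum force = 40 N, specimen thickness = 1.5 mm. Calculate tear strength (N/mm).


Tear strength = force / thickness
Tear = 40 / 1.5 = 26.7 N/mm


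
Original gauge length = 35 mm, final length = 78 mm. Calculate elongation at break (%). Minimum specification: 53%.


Extension = 78 - 35 = 43 mm
Elongation = 43 / 35 x 100 = 122.9%
Minimum required: 53%
Meets specification: Yes


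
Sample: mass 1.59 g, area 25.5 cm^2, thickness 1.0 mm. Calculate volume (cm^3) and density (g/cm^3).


Volume = 2.550 cm^3
Density = 0.624 g/cm^3


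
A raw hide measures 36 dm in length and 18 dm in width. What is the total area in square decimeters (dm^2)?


Area = length x width
Area = 36 x 18 = 648 dm^2


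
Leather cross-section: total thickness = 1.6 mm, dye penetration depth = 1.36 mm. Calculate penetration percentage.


85.0%

Penetration% = 1.36 / 1.6 x 100
Penetration = 85.0%


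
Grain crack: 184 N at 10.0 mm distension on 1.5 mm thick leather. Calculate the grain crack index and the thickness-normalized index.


Crack index = 18.4 N/mm
Normalized index = 12.3 N/mm per mm

Crack index = 184 / 10.0 = 18.4 N/mm
Normalized = 18.4 / 1.5 = 12.3 N/mm per mm


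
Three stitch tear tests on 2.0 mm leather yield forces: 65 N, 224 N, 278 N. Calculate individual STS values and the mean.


STS1 = 65 / 2.0 = 32.5 N/mm
STS2 = 224 / 2.0 = 112.0 N/mm
STS3 = 278 / 2.0 = 139.0 N/mm
Mean = (32.5 + 112.0 + 139.0) / 3 = 94.5 N/mm


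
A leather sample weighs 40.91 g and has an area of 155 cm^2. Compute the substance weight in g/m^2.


Substance weight = mass / area x 10000
SW = 40.91 / 155 x 10000
SW = 2639.4 g/m^2


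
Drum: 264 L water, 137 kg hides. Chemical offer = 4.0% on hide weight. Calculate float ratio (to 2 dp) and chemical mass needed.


Float ratio = 1.93
Chemical needed = 5.48 kg

Float ratio = 264 / 137 = 1.93
Chemical = 137 x 4.0 / 100 = 5.48 kg


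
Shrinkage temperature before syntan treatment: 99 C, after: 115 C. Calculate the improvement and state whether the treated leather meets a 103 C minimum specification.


Improvement = 115 - 99 = 16 C
Spec check: 115 C >= 103 C? Yes


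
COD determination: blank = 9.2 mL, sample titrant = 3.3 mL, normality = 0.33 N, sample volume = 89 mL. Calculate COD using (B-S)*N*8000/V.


COD = (9.2 - 3.3) x 0.33 x 8000 / 89
COD = 5.9 x 0.33 x 8000 / 89
COD = 175.0 mg/L


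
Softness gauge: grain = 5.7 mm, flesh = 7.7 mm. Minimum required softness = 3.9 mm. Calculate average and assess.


Average = (5.7 + 7.7) / 2 = 6.70 mm
Minimum = 3.9 mm
Meets requirement: Yes


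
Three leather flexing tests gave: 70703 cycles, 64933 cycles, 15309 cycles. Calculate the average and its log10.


Average = 50315 cycles
log10 = 4.70

Average = (70703 + 64933 + 15309) / 3 = 50315 cycles
log10(50315) = 4.70


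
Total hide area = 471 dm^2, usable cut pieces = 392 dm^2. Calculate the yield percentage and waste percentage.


Yield = 83.2%
Waste = 16.8%

Yield = 392 / 471 x 100 = 83.2%
Waste = 471 - 392 = 79 dm^2
Waste% = 100 - 83.2 = 16.8%


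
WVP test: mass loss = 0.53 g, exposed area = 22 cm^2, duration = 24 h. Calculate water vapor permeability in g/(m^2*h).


WVP = mass_loss / (area x time) x 10000
WVP = 0.53 / (22 x 24) x 10000
WVP = 0.53 / 528 x 10000 = 10.04 g/(m^2*h)


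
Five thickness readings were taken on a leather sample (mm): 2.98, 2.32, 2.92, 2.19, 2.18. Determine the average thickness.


Sum = 2.98 + 2.32 + 2.92 + 2.19 + 2.18 = 12.59
Average = 12.59 / 5 = 2.52 mm


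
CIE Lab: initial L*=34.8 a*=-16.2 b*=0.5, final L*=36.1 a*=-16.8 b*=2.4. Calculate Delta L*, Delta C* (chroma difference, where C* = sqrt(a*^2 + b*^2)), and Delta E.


Delta L* = 1.3
Delta C* = 0.76
Delta E = 2.38

Delta L* = 36.1 - 34.8 = 1.3
C1* = sqrt((-16.2)^2 + (0.5)^2) = 16.208
C2* = sqrt((-16.8)^2 + (2.4)^2) = 16.971
Delta C* = 16.971 - 16.208 = 0.76
Delta E = sqrt((1.3)^2 + (-0.6)^2 + (1.9)^2) = 2.38


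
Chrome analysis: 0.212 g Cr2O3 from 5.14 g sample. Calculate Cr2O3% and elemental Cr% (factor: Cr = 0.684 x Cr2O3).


Cr2O3 = 4.12%
Cr = 2.82%


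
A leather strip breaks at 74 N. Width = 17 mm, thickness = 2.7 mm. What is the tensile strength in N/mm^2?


Cross-sectional area = 17 x 2.7 = 45.9 mm^2
Tensile strength = 74 / 45.9 = 1.61 N/mm^2


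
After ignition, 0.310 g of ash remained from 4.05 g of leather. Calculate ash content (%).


Ash% = 0.310 / 4.05 x 100
Ash% = 7.65%


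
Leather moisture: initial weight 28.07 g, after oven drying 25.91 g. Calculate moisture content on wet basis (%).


Moisture = 28.07 - 25.91 = 2.16 g
MC = 2.16 / 28.07 x 100 = 7.7%


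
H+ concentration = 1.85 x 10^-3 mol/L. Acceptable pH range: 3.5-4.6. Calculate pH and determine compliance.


pH = 2.73
Compliant: No


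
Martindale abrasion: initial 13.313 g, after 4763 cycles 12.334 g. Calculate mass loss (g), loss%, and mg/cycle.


Mass loss = 0.979 g
Loss = 7.35%
Rate = 0.206 mg/cycle

Loss = 13.313 - 12.334 = 0.979 g
Loss% = 0.979 / 13.313 x 100 = 7.35%
Rate = 0.979 / 4763 x 1000 = 0.206 mg/cycle


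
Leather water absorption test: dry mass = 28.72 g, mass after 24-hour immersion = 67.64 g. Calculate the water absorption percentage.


135.5%


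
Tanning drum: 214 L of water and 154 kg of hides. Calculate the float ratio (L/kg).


Float ratio = water / hide weight
Ratio = 214 / 154 = 1.4


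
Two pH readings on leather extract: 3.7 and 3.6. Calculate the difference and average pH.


Difference = 0.1
Average pH = 3.65

Difference = |3.7 - 3.6| = 0.1
Average = (3.7 + 3.6) / 2 = 3.65


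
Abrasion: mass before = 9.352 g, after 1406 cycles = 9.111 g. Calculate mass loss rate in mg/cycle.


0.171 mg/cycle


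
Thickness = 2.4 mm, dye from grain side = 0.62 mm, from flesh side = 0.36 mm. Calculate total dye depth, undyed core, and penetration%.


Total dyed = 0.98 mm
Undyed core = 1.42 mm
Penetration = 40.8%

Total dyed = 0.62 + 0.36 = 0.98 mm
Undyed core = 2.4 - 0.98 = 1.42 mm
Penetration = 0.98 / 2.4 x 100 = 40.8%


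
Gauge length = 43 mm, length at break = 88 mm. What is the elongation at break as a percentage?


104.7%

Extension = 88 - 43 = 45 mm
Elongation = 45 / 43 x 100 = 104.7%


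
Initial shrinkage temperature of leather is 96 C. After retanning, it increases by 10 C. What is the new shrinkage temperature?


New Ts = 96 + 10 = 106 C


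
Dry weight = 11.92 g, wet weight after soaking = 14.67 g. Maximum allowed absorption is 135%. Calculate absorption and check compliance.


WA = (14.67 - 11.92) / 11.92 x 100 = 23.1%
Maximum allowed: 135%
Compliant: Yes


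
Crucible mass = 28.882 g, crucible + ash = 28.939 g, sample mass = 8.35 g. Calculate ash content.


Ash mass = 28.939 - 28.882 = 0.057 g
Ash% = 0.057 / 8.35 x 100 = 0.68%


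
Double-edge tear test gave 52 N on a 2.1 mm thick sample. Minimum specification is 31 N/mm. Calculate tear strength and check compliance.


Tear strength = 24.8 N/mm
Compliant: No

Tear strength = 52 / 2.1 = 24.8 N/mm
Required minimum = 31 N/mm
Compliant: No


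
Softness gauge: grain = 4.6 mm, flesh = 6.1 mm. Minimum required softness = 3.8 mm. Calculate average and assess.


Average = (4.6 + 6.1) / 2 = 5.35 mm
Minimum = 3.8 mm
Meets requirement: Yes


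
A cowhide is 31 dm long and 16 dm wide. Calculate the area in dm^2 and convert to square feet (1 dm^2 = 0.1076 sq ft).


496 dm^2
53.37 sq ft


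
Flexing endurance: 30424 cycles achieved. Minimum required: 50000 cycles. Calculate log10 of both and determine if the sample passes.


log10(30424) = 4.48
log10(50000) = 4.70
Passes: No


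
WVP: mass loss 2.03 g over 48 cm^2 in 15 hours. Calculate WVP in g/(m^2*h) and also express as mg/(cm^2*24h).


WVP = 28.19 g/(m^2*h)
Daily rate = 67.67 mg/(cm^2*24h)


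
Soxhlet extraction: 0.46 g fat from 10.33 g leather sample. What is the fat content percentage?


Fat content = 0.46 / 10.33 x 100
Fat = 4.5%


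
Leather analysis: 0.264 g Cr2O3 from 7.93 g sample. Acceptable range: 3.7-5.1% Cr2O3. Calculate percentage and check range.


Cr2O3% = 0.264 / 7.93 x 100 = 3.33%
Acceptable range: 3.7 to 5.1%
Within range: No


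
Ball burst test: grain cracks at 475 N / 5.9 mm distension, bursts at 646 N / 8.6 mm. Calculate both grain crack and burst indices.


Crack index = 80.5 N/mm
Burst index = 75.1 N/mm

Crack index = 475 / 5.9 = 80.5 N/mm
Burst index = 646 / 8.6 = 75.1 N/mm


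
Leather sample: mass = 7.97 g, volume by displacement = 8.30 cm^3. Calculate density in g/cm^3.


Density = mass / volume
Density = 7.97 / 8.30 = 0.960 g/cm^3


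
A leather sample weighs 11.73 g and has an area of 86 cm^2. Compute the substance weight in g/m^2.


1364.0 g/m^2

Substance weight = mass / area x 10000
SW = 11.73 / 86 x 10000
SW = 1364.0 g/m^2


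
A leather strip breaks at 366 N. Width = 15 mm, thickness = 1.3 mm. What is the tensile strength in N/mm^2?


18.77 N/mm^2


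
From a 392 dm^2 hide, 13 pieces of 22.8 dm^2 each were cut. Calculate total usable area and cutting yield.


Usable area = 296.4 dm^2
Yield = 75.6%

Total usable = 13 x 22.8 = 296.4 dm^2
Yield = 296.4 / 392 x 100 = 75.6%


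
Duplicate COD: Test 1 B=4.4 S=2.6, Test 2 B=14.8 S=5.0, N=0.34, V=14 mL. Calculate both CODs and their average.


COD1 = (4.4 - 2.6) x 0.34 x 8000 / 14 = 349.7 mg/L
COD2 = (14.8 - 5.0) x 0.34 x 8000 / 14 = 1904.0 mg/L
Average = (349.7 + 1904.0) / 2 = 1126.9 mg/L


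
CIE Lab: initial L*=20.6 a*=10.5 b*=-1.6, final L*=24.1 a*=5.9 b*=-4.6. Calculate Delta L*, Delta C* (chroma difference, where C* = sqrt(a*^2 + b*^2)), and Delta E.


Delta L* = 24.1 - 20.6 = 3.5
C1* = sqrt((10.5)^2 + (-1.6)^2) = 10.621
C2* = sqrt((5.9)^2 + (-4.6)^2) = 7.481
Delta C* = 7.481 - 10.621 = -3.14
Delta E = sqrt((3.5)^2 + (-4.6)^2 + (-3.0)^2) = 6.51


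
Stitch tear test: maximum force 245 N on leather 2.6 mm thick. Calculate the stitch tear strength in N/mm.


Stitch tear strength = force / thickness
STS = 245 / 2.6 = 94.2 N/mm


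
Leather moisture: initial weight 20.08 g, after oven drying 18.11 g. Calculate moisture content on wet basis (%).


Moisture = 20.08 - 18.11 = 1.97 g
MC = 1.97 / 20.08 x 100 = 9.8%


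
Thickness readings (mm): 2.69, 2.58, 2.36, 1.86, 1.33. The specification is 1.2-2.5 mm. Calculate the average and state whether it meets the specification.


Average = 2.16 mm
Within specification: Yes

Sum = 10.82
Average = 10.82 / 5 = 2.16 mm
Specification range: 1.2 to 2.5 mm
Within spec: Yes


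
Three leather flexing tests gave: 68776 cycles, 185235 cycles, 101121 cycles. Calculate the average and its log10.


Average = (68776 + 185235 + 101121) / 3 = 118377 cycles
log10(118377) = 5.07


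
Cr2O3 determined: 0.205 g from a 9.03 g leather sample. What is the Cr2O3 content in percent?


Cr2O3% = 0.205 / 9.03 x 100
Cr2O3% = 2.27%


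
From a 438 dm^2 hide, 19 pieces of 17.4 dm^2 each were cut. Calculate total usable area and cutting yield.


Usable area = 330.6 dm^2
Yield = 75.5%


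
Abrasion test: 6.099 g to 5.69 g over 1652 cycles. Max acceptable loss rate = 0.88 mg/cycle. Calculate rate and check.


Loss = 6.099 - 5.69 = 0.409 g
Rate = 0.409 g / 1652 cycles x 1000 = 0.248 mg/cycle
Max = 0.88 mg/cycle
Passes: Yes


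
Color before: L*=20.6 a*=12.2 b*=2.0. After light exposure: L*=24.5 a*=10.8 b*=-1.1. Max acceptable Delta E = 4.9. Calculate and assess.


dL = 3.9, da = -1.4, db = -3.1
dE = sqrt((3.9)^2 + (-1.4)^2 + (-3.1)^2) = 5.17
Max = 4.9
Passes: No


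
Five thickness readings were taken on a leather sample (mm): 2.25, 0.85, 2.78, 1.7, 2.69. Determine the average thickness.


Sum = 2.25 + 0.85 + 2.78 + 1.7 + 2.69 = 10.27
Average = 10.27 / 5 = 2.05 mm


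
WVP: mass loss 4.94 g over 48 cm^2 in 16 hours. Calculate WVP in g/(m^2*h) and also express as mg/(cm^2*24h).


WVP = 4.94 / (48 x 16) x 10000 = 64.32 g/(m^2*h)
Mass loss in mg = 4.94 x 1000 = 4940 mg
Per cm^2 per 24h in mg: 4940 x 24 / (48 x 16) = 118560 / 768 = 154.38 mg/(cm^2*24h)


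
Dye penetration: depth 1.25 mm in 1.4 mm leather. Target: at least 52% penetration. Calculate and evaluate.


Penetration = 1.25 / 1.4 x 100 = 89.3%
Target: 52%
Meets target: Yes


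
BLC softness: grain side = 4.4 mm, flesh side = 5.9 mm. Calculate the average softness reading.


5.15 mm

Average = (4.4 + 5.9) / 2
Average = 5.15 mm


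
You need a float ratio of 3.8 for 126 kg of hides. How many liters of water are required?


Water = hide weight x target ratio
Water = 126 x 3.8 = 478.8 L


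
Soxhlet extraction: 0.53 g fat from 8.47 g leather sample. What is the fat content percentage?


6.3%


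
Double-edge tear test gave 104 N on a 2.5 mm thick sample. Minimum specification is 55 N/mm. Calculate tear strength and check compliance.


Tear strength = 41.6 N/mm
Compliant: No


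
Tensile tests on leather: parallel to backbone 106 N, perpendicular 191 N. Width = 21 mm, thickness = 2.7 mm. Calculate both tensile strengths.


Parallel = 1.87 N/mm^2
Perpendicular = 3.37 N/mm^2


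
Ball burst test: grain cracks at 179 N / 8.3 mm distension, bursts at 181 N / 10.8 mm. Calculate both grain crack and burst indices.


Crack index = 179 / 8.3 = 21.6 N/mm
Burst index = 181 / 10.8 = 16.8 N/mm


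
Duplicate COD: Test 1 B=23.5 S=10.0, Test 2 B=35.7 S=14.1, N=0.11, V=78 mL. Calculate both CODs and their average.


COD1 = (23.5 - 10.0) x 0.11 x 8000 / 78 = 152.3 mg/L
COD2 = (35.7 - 14.1) x 0.11 x 8000 / 78 = 243.7 mg/L
Average = (152.3 + 243.7) / 2 = 198.0 mg/L


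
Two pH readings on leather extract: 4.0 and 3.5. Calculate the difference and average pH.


Difference = 0.5
Average pH = 3.75

Difference = |4.0 - 3.5| = 0.5
Average = (4.0 + 3.5) / 2 = 3.75


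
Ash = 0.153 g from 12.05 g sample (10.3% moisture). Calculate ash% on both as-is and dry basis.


As-is ash% = 0.153 / 12.05 x 100 = 1.27%
Dry mass = 12.05 x (100 - 10.3) / 100 = 10.80885 g
Dry-basis ash% = 0.153 / 10.80885 x 100 = 1.42%


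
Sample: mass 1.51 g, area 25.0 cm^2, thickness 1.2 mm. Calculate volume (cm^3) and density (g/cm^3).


Volume = 3.000 cm^3
Density = 0.503 g/cm^3


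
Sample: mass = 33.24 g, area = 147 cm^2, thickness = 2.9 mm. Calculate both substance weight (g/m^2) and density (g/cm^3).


SW = 33.24 / 147 x 10000 = 2261.2 g/m^2
Volume = 147 x 2.9 / 10 = 42.63 cm^3
Density = 33.24 / 42.63 = 0.780 g/cm^3


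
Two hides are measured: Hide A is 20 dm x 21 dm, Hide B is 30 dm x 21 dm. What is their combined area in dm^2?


Hide A area = 20 x 21 = 420 dm^2
Hide B area = 30 x 21 = 630 dm^2
Total = 420 + 630 = 1050 dm^2


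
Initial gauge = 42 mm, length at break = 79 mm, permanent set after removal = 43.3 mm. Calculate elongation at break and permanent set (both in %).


Elongation at break = (79 - 42) / 42 x 100 = 88.1%
Permanent set = (43.3 - 42) / 42 x 100 = 3.1%


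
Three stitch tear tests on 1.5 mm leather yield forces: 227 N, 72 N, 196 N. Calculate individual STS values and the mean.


STS1 = 151.3 N/mm
STS2 = 48.0 N/mm
STS3 = 130.7 N/mm
Mean = 110.0 N/mm

STS1 = 227 / 1.5 = 151.3 N/mm
STS2 = 72 / 1.5 = 48.0 N/mm
STS3 = 196 / 1.5 = 130.7 N/mm
Mean = (151.3 + 48.0 + 130.7) / 3 = 110.0 N/mm


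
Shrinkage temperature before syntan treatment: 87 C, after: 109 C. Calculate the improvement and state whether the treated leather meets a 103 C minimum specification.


Improvement = 22 C
Meets 103 C spec: Yes

Improvement = 109 - 87 = 22 C
Spec check: 109 C >= 103 C? Yes


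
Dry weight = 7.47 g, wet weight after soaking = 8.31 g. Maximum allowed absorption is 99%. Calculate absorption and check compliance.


Absorption = 11.2%
Compliant: Yes


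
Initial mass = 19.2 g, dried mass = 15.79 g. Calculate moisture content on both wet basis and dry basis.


Wet basis = 17.8%
Dry basis = 21.6%


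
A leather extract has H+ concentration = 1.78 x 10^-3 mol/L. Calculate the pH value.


pH = -log10[H+]
pH = -log10(1.78 x 10^-3) = 2.75


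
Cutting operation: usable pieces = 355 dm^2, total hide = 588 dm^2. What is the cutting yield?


Yield = usable / total x 100
Yield = 355 / 588 x 100 = 60.4%


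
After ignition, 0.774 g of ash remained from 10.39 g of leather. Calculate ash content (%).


Ash% = 0.774 / 10.39 x 100
Ash% = 7.45%


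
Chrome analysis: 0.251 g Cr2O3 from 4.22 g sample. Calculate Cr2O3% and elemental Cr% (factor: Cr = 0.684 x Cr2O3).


Cr2O3% = 0.251 / 4.22 x 100 = 5.95%
Cr% = 5.95 x 0.684 = 4.07%


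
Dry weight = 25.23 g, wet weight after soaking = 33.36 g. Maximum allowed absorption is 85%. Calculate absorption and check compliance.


Absorption = 32.2%
Compliant: Yes

WA = (33.36 - 25.23) / 25.23 x 100 = 32.2%
Maximum allowed: 85%
Compliant: Yes


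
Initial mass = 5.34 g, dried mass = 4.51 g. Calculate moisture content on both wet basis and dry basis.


Moisture lost = 5.34 - 4.51 = 0.83 g
Wet basis MC = 0.83 / 5.34 x 100 = 15.5%
Dry basis MC = 0.83 / 4.51 x 100 = 18.4%


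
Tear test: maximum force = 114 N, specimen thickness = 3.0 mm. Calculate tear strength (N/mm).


38.0 N/mm

Tear strength = force / thickness
Tear = 114 / 3.0 = 38.0 N/mm


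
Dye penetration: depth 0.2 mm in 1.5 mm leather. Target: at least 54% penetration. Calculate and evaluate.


Penetration = 0.2 / 1.5 x 100 = 13.3%
Target: 54%
Meets target: No


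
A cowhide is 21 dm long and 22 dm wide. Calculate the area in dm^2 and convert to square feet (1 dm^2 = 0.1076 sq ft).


Area = 21 x 22 = 462 dm^2
Conversion: 462 x 0.1076 = 49.71 sq ft


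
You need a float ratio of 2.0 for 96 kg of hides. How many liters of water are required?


Water = hide weight x target ratio
Water = 96 x 2.0 = 192.0 L


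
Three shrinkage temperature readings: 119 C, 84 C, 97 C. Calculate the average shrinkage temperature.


100.0 C

Average = (119 + 84 + 97) / 3
Average = 300 / 3 = 100.0 C


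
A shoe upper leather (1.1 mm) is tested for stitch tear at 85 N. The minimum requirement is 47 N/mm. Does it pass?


STS = 77.3 N/mm
Passes: Yes


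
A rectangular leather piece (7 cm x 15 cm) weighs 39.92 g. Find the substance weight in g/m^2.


Area = 7 x 15 = 105 cm^2
SW = 39.92 / 105 x 10000 = 3801.9 g/m^2


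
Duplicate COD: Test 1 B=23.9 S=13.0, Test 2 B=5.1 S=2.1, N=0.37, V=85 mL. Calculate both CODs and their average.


COD1 = 379.6 mg/L
COD2 = 104.5 mg/L
Average = 242.1 mg/L

COD1 = (23.9 - 13.0) x 0.37 x 8000 / 85 = 379.6 mg/L
COD2 = (5.1 - 2.1) x 0.37 x 8000 / 85 = 104.5 mg/L
Average = (379.6 + 104.5) / 2 = 242.1 mg/L


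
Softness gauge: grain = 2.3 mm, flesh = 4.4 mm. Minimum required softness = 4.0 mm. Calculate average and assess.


Average = (2.3 + 4.4) / 2 = 3.35 mm
Minimum = 4.0 mm
Meets requirement: No


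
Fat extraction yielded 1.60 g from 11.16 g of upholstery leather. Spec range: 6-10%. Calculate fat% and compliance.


Fat content = 14.3%
Compliant: No

Fat% = 1.60 / 11.16 x 100 = 14.3%
Spec range: 6-10%
Compliant: No


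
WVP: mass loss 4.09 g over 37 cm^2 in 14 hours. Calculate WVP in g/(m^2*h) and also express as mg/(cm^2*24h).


WVP = 78.96 g/(m^2*h)
Daily rate = 189.50 mg/(cm^2*24h)


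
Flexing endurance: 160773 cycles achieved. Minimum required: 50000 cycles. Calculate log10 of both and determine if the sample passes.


log10(160773) = 5.21
log10(50000) = 4.70
Passes: Yes


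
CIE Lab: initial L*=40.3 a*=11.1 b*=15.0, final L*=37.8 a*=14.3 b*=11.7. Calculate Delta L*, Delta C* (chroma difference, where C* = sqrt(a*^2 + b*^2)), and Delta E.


Delta L* = 37.8 - 40.3 = -2.5
C1* = sqrt((11.1)^2 + (15.0)^2) = 18.660
C2* = sqrt((14.3)^2 + (11.7)^2) = 18.476
Delta C* = 18.476 - 18.660 = -0.18
Delta E = sqrt((-2.5)^2 + (3.2)^2 + (-3.3)^2) = 5.23


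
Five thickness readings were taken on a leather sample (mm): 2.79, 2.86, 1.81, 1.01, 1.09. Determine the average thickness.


1.91 mm


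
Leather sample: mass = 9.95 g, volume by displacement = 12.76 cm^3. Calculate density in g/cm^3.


Density = mass / volume
Density = 9.95 / 12.76 = 0.780 g/cm^3


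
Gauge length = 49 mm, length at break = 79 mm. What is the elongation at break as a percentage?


61.2%

Extension = 79 - 49 = 30 mm
Elongation = 30 / 49 x 100 = 61.2%


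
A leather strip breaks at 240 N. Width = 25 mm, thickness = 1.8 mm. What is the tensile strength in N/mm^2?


Cross-sectional area = 25 x 1.8 = 45.0 mm^2
Tensile strength = 240 / 45.0 = 5.33 N/mm^2


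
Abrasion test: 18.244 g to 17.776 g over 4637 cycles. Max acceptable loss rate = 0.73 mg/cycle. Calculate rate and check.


Rate = 0.101 mg/cycle
Passes: Yes


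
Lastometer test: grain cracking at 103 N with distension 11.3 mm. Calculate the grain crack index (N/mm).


9.1 N/mm

Grain crack index = force / distension
Index = 103 / 11.3 = 9.1 N/mm


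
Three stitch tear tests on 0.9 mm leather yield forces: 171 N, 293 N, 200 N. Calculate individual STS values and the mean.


STS1 = 171 / 0.9 = 190.0 N/mm
STS2 = 293 / 0.9 = 325.6 N/mm
STS3 = 200 / 0.9 = 222.2 N/mm
Mean = (190.0 + 325.6 + 222.2) / 3 = 245.9 N/mm


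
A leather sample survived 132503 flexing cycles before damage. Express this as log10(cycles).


5.12

log10(132503) = 5.12


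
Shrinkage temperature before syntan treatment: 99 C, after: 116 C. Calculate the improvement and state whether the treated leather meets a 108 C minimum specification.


Improvement = 116 - 99 = 17 C
Spec check: 116 C >= 108 C? Yes


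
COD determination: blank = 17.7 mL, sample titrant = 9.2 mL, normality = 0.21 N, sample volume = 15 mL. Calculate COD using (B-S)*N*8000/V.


952.0 mg/L

COD = (17.7 - 9.2) x 0.21 x 8000 / 15
COD = 8.5 x 0.21 x 8000 / 15
COD = 952.0 mg/L


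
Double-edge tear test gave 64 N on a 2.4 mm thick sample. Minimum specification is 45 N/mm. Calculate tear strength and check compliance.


Tear strength = 26.7 N/mm
Compliant: No


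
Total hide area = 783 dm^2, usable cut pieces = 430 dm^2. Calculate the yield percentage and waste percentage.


Yield = 430 / 783 x 100 = 54.9%
Waste = 783 - 430 = 353 dm^2
Waste% = 100 - 54.9 = 45.1%


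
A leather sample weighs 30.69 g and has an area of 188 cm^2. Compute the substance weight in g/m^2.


1632.4 g/m^2


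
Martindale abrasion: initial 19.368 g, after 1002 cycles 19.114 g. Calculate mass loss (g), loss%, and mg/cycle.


Mass loss = 0.254 g
Loss = 1.31%
Rate = 0.253 mg/cycle

Loss = 19.368 - 19.114 = 0.254 g
Loss% = 0.254 / 19.368 x 100 = 1.31%
Rate = 0.254 / 1002 x 1000 = 0.253 mg/cycle


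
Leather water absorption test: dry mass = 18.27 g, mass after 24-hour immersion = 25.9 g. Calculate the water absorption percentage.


Water absorbed = 25.9 - 18.27 = 7.63 g
WA% = 7.63 / 18.27 x 100 = 41.8%


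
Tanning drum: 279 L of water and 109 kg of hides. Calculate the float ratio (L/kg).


2.6

Float ratio = water / hide weight
Ratio = 279 / 109 = 2.6


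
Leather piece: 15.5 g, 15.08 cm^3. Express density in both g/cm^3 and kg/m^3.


1.028 g/cm^3
1028 kg/m^3


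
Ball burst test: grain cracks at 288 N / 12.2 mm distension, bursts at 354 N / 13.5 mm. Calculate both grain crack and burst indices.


Crack index = 288 / 12.2 = 23.6 N/mm
Burst index = 354 / 13.5 = 26.2 N/mm


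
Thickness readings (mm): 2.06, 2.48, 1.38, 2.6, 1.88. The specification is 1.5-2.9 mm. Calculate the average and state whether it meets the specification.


Average = 2.08 mm
Within specification: Yes


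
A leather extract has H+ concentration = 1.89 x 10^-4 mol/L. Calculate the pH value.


pH = 3.72

pH = -log10[H+]
pH = -log10(1.89 x 10^-4) = 3.72


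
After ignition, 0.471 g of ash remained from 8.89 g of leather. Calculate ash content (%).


Ash% = 0.471 / 8.89 x 100
Ash% = 5.30%


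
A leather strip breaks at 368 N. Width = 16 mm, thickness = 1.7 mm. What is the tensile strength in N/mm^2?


13.53 N/mm^2

Cross-sectional area = 16 x 1.7 = 27.2 mm^2
Tensile strength = 368 / 27.2 = 13.53 N/mm^2


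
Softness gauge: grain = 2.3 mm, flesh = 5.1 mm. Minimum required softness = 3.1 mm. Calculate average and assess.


Average = (2.3 + 5.1) / 2 = 3.70 mm
Minimum = 3.1 mm
Meets requirement: Yes


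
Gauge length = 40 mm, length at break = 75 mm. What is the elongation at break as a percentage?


Extension = 75 - 40 = 35 mm
Elongation = 35 / 40 x 100 = 87.5%


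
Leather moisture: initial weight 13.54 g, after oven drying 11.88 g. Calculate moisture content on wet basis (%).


12.3%

Moisture = 13.54 - 11.88 = 1.66 g
MC = 1.66 / 13.54 x 100 = 12.3%


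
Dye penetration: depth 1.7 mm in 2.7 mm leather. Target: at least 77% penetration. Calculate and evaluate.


Penetration = 1.7 / 2.7 x 100 = 63.0%
Target: 77%
Meets target: No


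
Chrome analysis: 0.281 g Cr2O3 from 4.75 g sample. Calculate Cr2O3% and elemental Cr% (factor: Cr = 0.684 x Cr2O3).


Cr2O3% = 0.281 / 4.75 x 100 = 5.92%
Cr% = 5.92 x 0.684 = 4.05%


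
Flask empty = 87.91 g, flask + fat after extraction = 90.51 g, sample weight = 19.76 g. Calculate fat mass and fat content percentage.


Fat mass = 90.51 - 87.91 = 2.60 g
Fat% = 2.60 / 19.76 x 100 = 13.2%


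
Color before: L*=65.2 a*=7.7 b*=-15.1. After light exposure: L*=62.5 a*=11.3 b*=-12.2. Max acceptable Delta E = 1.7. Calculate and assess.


Delta E = 5.35
Passes: No
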